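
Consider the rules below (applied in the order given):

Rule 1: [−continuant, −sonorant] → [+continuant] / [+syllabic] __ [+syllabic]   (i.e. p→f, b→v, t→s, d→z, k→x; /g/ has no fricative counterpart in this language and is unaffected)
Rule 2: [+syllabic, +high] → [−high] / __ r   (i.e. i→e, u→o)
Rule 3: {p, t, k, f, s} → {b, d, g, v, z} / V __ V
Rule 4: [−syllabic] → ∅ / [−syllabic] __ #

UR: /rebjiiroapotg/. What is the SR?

Rule 1 (intervocalic spirantization): /p/ is a stop between vowels /a/ and /o/, so it spirantizes to the fricative [f]. /rebjiiroapotg/ → rebjiiroafotg.
Rule 2 (pre-rhotic lowering): /i/ is a high vowel immediately before /r/, so it lowers to [e]. /rebjiiroafotg/ → rebjieroafotg.
Rule 3 (intervocalic voicing): /f/ is a voiceless obstruent between vowels /a/ and /o/, so it voices to [v]. /rebjieroafotg/ → rebjieroavotg.
Rule 4 (final cluster simplification): /g/ is the second consonant of a word-final cluster /tg/, so it deletes. /rebjieroavotg/ → rebjieroavot.

rebjieroavot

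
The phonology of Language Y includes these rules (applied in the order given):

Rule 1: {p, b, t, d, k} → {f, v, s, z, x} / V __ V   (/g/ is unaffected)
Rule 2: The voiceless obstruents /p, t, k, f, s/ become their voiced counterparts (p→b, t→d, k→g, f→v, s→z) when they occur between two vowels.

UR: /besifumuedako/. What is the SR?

Rule 1 (intervocalic spirantization): /d/ is a stop between vowels /e/ and /a/, so it spirantizes to the fricative [z]. /k/ is a stop between vowels /a/ and /o/, so it spirantizes to the fricative [x]. /besifumuedako/ → besifumuezaxo.
Rule 2 (intervocalic voicing): /s/ is a voiceless obstruent between vowels /e/ and /i/, so it voices to [z]. /f/ is a voiceless obstruent between vowels /i/ and /u/, so it voices to [v]. /besifumuezaxo/ → bezivumuezaxo.

bezivumuezaxo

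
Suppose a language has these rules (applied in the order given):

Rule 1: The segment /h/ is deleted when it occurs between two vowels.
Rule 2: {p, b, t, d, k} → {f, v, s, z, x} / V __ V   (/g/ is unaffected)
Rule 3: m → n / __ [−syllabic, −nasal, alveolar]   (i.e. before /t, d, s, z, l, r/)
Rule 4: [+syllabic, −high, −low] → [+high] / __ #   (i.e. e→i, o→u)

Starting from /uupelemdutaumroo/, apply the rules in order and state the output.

Rule 1 (intervocalic h-deletion): no segment meets the environment; /uupelemdutaumroo/ is unchanged.
Rule 2 (intervocalic spirantization): /p/ is a stop between vowels /u/ and /e/, so it spirantizes to the fricative [f]. /t/ is a stop between vowels /u/ and /a/, so it spirantizes to the fricative [s]. /uupelemdutaumroo/ → uufelemdusaumroo.
Rule 3 (nasal place assimilation): /m/ precedes the alveolar consonant /d/, so it assimilates in place to [n]. /m/ precedes the alveolar consonant /r/, so it assimilates in place to [n]. /uufelemdusaumroo/ → uufelendusaunroo.
Rule 4 (final vowel raising): /o/ is a mid vowel in word-final position, so it raises to [u]. /uufelendusaunroo/ → uufelendusaunrou.

uufelendusaunrou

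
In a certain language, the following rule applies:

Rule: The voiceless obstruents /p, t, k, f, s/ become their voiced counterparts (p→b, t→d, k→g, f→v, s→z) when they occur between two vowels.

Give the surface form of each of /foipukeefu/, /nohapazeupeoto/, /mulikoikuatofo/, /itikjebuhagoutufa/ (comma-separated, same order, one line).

foibugeevu, nohabazeubeodo, muligoiguadovo, idikjebuhagouduva

/foipukeefu/: /p/ is a voiceless obstruent between vowels /i/ and /u/, so it voices to [b]. /k/ is a voiceless obstruent between vowels /u/ and /e/, so it voices to [g]. /f/ is a voiceless obstruent between vowels /e/ and /u/, so it voices to [v]. → [foibugeevu].
/nohapazeupeoto/: /p/ is a voiceless obstruent between vowels /a/ and /a/, so it voices to [b]. /p/ is a voiceless obstruent between vowels /u/ and /e/, so it voices to [b]. /t/ is a voiceless obstruent between vowels /o/ and /o/, so it voices to [d]. → [nohabazeubeodo].
/mulikoikuatofo/: /k/ is a voiceless obstruent between vowels /i/ and /o/, so it voices to [g]. /k/ is a voiceless obstruent between vowels /i/ and /u/, so it voices to [g]. /t/ is a voiceless obstruent between vowels /a/ and /o/, so it voices to [d]. /f/ is a voiceless obstruent between vowels /o/ and /o/, so it voices to [v]. → [muligoiguadovo].
/itikjebuhagoutufa/: /t/ is a voiceless obstruent between vowels /i/ and /i/, so it voices to [d]. /t/ is a voiceless obstruent between vowels /u/ and /u/, so it voices to [d]. /f/ is a voiceless obstruent between vowels /u/ and /a/, so it voices to [v]. → [idikjebuhagouduva].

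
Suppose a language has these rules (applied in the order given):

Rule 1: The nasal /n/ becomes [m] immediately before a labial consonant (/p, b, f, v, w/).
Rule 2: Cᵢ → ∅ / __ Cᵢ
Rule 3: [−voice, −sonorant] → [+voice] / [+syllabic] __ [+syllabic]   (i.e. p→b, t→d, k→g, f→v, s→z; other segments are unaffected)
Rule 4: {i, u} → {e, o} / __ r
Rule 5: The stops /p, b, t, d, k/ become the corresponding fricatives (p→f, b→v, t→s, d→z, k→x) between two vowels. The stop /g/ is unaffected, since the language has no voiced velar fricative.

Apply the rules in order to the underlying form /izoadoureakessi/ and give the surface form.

izoazooreagezi

Rule 1 (nasal place assimilation): no segment meets the environment; /izoadoureakessi/ is unchanged.
Rule 2 (degemination): /ss/ is a geminate; the first /s/ deletes. /izoadoureakessi/ → izoadoureakesi.
Rule 3 (intervocalic voicing): /k/ is a voiceless obstruent between vowels /a/ and /e/, so it voices to [g]. /s/ is a voiceless obstruent between vowels /e/ and /i/, so it voices to [z]. /izoadoureakesi/ → izoadoureagezi.
Rule 4 (pre-rhotic lowering): /u/ is a high vowel immediately before /r/, so it lowers to [o]. /izoadoureagezi/ → izoadooreagezi.
Rule 5 (intervocalic spirantization): /d/ is a stop between vowels /a/ and /o/, so it spirantizes to the fricative [z]. /izoadooreagezi/ → izoazooreagezi.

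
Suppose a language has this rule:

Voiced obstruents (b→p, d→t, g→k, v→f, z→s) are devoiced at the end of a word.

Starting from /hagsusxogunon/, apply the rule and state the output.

hagsusxogunon

No segment of /hagsusxogunon/ meets the structural description of the rule, so the form surfaces unchanged.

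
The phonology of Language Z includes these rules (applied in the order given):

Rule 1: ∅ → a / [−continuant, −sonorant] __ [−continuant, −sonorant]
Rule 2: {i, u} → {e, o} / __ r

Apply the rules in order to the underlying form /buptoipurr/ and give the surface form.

bupatoiporr

Rule 1 (stop-cluster a-epenthesis): /p/ and /t/ form a stop–stop cluster, so [a] is inserted between them. /buptoipurr/ → bupatoipurr.
Rule 2 (pre-rhotic lowering): /u/ is a high vowel immediately before /r/, so it lowers to [o]. /bupatoipurr/ → bupatoiporr.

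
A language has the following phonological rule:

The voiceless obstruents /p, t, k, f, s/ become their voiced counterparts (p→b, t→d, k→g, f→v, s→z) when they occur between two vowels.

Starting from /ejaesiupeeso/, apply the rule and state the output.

ejaeziubeezo

/s/ is a voiceless obstruent between vowels /e/ and /i/, so it voices to [z].
/p/ is a voiceless obstruent between vowels /u/ and /e/, so it voices to [b].
/s/ is a voiceless obstruent between vowels /e/ and /o/, so it voices to [z].
Surface form: [ejaeziubeezo].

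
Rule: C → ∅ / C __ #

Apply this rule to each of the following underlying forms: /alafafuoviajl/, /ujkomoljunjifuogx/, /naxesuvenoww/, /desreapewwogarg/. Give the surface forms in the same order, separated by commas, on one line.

alafafuoviaj, ujkomoljunjifuog, naxesuvenow, desreapewwogar

/alafafuoviajl/: /l/ is the second consonant of a word-final cluster /jl/, so it deletes. → [alafafuoviaj].
/ujkomoljunjifuogx/: /x/ is the second consonant of a word-final cluster /gx/, so it deletes. → [ujkomoljunjifuog].
/naxesuvenoww/: /w/ is the second consonant of a word-final cluster /ww/, so it deletes. → [naxesuvenow].
/desreapewwogarg/: /g/ is the second consonant of a word-final cluster /rg/, so it deletes. → [desreapewwogar].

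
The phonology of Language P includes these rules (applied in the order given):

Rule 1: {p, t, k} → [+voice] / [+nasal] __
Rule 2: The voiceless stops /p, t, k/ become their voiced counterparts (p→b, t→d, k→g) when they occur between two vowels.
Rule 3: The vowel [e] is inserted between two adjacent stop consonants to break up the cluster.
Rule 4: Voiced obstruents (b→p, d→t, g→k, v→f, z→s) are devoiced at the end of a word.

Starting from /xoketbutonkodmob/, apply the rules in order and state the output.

xogetebudongodmop

Rule 1 (post-nasal voicing): /k/ is a voiceless stop immediately after the nasal /n/, so it voices to [g]. /xoketbutonkodmob/ → xoketbutongodmob.
Rule 2 (intervocalic voicing): /k/ is a voiceless stop between vowels /o/ and /e/, so it voices to [g]. /t/ is a voiceless stop between vowels /u/ and /o/, so it voices to [d]. /xoketbutongodmob/ → xogetbudongodmob.
Rule 3 (stop-cluster e-epenthesis): /t/ and /b/ form a stop–stop cluster, so [e] is inserted between them. /xogetbudongodmob/ → xogetebudongodmob.
Rule 4 (final devoicing): /b/ is a voiced obstruent in word-final position, so it devoices to [p]. /xogetebudongodmob/ → xogetebudongodmop.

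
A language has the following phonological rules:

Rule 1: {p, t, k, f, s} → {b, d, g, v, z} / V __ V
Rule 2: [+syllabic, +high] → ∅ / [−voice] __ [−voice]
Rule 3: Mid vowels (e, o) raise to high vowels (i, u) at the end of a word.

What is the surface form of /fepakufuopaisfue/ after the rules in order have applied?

Rule 1 (intervocalic voicing): /p/ is a voiceless obstruent between vowels /e/ and /a/, so it voices to [b]. /k/ is a voiceless obstruent between vowels /a/ and /u/, so it voices to [g]. /f/ is a voiceless obstruent between vowels /u/ and /u/, so it voices to [v]. /p/ is a voiceless obstruent between vowels /o/ and /a/, so it voices to [b]. /fepakufuopaisfue/ → febaguvuobaisfue.
Rule 2 (high vowel syncope): no segment meets the environment; /febaguvuobaisfue/ is unchanged.
Rule 3 (final vowel raising): /e/ is a mid vowel in word-final position, so it raises to [i]. /febaguvuobaisfue/ → febaguvuobaisfui.

febaguvuobaisfui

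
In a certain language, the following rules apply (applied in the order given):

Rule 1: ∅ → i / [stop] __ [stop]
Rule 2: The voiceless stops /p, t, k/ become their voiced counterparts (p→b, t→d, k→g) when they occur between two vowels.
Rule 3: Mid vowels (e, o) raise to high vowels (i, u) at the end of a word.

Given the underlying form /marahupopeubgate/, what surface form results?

Rule 1 (stop-cluster i-epenthesis): /b/ and /g/ form a stop–stop cluster, so [i] is inserted between them. /marahupopeubgate/ → marahupopeubigate.
Rule 2 (intervocalic voicing): /p/ is a voiceless stop between vowels /u/ and /o/, so it voices to [b]. /p/ is a voiceless stop between vowels /o/ and /e/, so it voices to [b]. /t/ is a voiceless stop between vowels /a/ and /e/, so it voices to [d]. /marahupopeubigate/ → marahubobeubigade.
Rule 3 (final vowel raising): /e/ is a mid vowel in word-final position, so it raises to [i]. /marahubobeubigade/ → marahubobeubigadi.

marahubobeubigadi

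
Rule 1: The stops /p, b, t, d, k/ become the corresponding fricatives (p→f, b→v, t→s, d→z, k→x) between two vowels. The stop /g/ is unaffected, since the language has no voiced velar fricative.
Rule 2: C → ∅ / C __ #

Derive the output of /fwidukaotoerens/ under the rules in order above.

Rule 1 (intervocalic spirantization): /d/ is a stop between vowels /i/ and /u/, so it spirantizes to the fricative [z]. /k/ is a stop between vowels /u/ and /a/, so it spirantizes to the fricative [x]. /t/ is a stop between vowels /o/ and /o/, so it spirantizes to the fricative [s]. /fwidukaotoerens/ → fwizuxaosoerens.
Rule 2 (final cluster simplification): /s/ is the second consonant of a word-final cluster /ns/, so it deletes. /fwizuxaosoerens/ → fwizuxaosoeren.

fwizuxaosoeren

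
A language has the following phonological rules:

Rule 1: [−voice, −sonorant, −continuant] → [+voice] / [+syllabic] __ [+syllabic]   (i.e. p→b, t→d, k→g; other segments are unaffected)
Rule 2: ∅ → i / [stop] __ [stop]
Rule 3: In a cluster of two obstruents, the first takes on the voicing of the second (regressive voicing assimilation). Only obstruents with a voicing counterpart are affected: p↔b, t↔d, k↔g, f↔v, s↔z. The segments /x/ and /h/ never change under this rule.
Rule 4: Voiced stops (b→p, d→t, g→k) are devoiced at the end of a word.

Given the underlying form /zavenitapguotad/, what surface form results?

zavenidapiguodat

Rule 1 (intervocalic voicing): /t/ is a voiceless stop between vowels /i/ and /a/, so it voices to [d]. /t/ is a voiceless stop between vowels /o/ and /a/, so it voices to [d]. /zavenitapguotad/ → zavenidapguodad.
Rule 2 (stop-cluster i-epenthesis): /p/ and /g/ form a stop–stop cluster, so [i] is inserted between them. /zavenidapguodad/ → zavenidapiguodad.
Rule 3 (regressive voicing assimilation): no segment meets the environment; /zavenidapiguodad/ is unchanged.
Rule 4 (final devoicing): /d/ is a voiced stop in word-final position, so it devoices to [t]. /zavenidapiguodad/ → zavenidapiguodat.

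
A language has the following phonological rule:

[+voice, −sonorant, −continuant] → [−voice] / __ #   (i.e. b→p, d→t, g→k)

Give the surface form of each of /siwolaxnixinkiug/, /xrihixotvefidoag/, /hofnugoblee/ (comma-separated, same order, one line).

siwolaxnixinkiuk, xrihixotvefidoak, hofnugoblee

/siwolaxnixinkiug/: /g/ is a voiced stop in word-final position, so it devoices to [k]. → [siwolaxnixinkiuk].
/xrihixotvefidoag/: /g/ is a voiced stop in word-final position, so it devoices to [k]. → [xrihixotvefidoak].
/hofnugoblee/: the rule's environment is not met; surfaces unchanged as [hofnugoblee].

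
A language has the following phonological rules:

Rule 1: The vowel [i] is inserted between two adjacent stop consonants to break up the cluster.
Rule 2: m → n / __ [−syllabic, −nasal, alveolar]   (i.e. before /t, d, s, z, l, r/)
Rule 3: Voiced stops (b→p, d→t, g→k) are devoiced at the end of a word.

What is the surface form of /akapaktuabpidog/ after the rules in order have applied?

Rule 1 (stop-cluster i-epenthesis): /k/ and /t/ form a stop–stop cluster, so [i] is inserted between them. /b/ and /p/ form a stop–stop cluster, so [i] is inserted between them. /akapaktuabpidog/ → akapakituabipidog.
Rule 2 (nasal place assimilation): no segment meets the environment; /akapakituabipidog/ is unchanged.
Rule 3 (final devoicing): /g/ is a voiced stop in word-final position, so it devoices to [k]. /akapakituabipidog/ → akapakituabipidok.

akapakituabipidok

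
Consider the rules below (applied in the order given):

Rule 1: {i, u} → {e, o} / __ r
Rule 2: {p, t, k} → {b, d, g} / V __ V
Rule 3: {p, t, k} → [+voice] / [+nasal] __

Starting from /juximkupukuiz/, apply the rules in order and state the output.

juximgubuguiz

Rule 1 (pre-rhotic lowering): no segment meets the environment; /juximkupukuiz/ is unchanged.
Rule 2 (intervocalic voicing): /p/ is a voiceless stop between vowels /u/ and /u/, so it voices to [b]. /k/ is a voiceless stop between vowels /u/ and /u/, so it voices to [g]. /juximkupukuiz/ → juximkubuguiz.
Rule 3 (post-nasal voicing): /k/ is a voiceless stop immediately after the nasal /m/, so it voices to [g]. /juximkubuguiz/ → juximgubuguiz.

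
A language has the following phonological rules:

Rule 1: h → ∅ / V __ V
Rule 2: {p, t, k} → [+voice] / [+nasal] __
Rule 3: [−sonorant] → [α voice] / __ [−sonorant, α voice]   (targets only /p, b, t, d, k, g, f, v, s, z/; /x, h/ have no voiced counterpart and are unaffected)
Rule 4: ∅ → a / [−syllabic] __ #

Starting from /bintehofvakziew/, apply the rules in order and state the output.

Rule 1 (intervocalic h-deletion): /h/ occurs between vowels /e/ and /o/, so it deletes. /bintehofvakziew/ → binteofvakziew.
Rule 2 (post-nasal voicing): /t/ is a voiceless stop immediately after the nasal /n/, so it voices to [d]. /binteofvakziew/ → bindeofvakziew.
Rule 3 (regressive voicing assimilation): /f/ precedes the voiced obstruent /v/, so it voices to [v] by assimilation. /k/ precedes the voiced obstruent /z/, so it voices to [g] by assimilation. /bindeofvakziew/ → bindeovvagziew.
Rule 4 (final a-epenthesis): the form ends in the consonant /w/, so [a] is inserted word-finally. /bindeovvagziew/ → bindeovvagziewa.

bindeovvagziewa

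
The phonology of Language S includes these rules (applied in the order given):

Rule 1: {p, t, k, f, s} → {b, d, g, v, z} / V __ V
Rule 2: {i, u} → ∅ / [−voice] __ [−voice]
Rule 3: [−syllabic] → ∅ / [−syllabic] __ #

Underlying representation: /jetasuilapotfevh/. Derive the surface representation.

Rule 1 (intervocalic voicing): /t/ is a voiceless obstruent between vowels /e/ and /a/, so it voices to [d]. /s/ is a voiceless obstruent between vowels /a/ and /u/, so it voices to [z]. /p/ is a voiceless obstruent between vowels /a/ and /o/, so it voices to [b]. /jetasuilapotfevh/ → jedazuilabotfevh.
Rule 2 (high vowel syncope): no segment meets the environment; /jedazuilabotfevh/ is unchanged.
Rule 3 (final cluster simplification): /h/ is the second consonant of a word-final cluster /vh/, so it deletes. /jedazuilabotfevh/ → jedazuilabotfev.

jedazuilabotfev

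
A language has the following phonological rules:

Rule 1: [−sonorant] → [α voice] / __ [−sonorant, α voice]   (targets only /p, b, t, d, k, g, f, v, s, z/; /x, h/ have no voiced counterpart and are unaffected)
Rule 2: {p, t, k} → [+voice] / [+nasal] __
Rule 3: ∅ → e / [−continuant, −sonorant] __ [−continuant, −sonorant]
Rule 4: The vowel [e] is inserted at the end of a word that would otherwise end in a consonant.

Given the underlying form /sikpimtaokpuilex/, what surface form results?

Rule 1 (regressive voicing assimilation): no segment meets the environment; /sikpimtaokpuilex/ is unchanged.
Rule 2 (post-nasal voicing): /t/ is a voiceless stop immediately after the nasal /m/, so it voices to [d]. /sikpimtaokpuilex/ → sikpimdaokpuilex.
Rule 3 (stop-cluster e-epenthesis): /k/ and /p/ form a stop–stop cluster, so [e] is inserted between them. /k/ and /p/ form a stop–stop cluster, so [e] is inserted between them. /sikpimdaokpuilex/ → sikepimdaokepuilex.
Rule 4 (final e-epenthesis): the form ends in the consonant /x/, so [e] is inserted word-finally. /sikepimdaokepuilex/ → sikepimdaokepuilexe.

sikepimdaokepuilexe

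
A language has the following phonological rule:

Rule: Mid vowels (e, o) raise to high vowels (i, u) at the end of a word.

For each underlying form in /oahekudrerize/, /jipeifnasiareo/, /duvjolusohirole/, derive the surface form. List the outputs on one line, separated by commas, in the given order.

oahekudrerizi, jipeifnasiareu, duvjolusohiroli

/oahekudrerize/: /e/ is a mid vowel in word-final position, so it raises to [i]. → [oahekudrerizi].
/jipeifnasiareo/: /o/ is a mid vowel in word-final position, so it raises to [u]. → [jipeifnasiareu].
/duvjolusohirole/: /e/ is a mid vowel in word-final position, so it raises to [i]. → [duvjolusohiroli].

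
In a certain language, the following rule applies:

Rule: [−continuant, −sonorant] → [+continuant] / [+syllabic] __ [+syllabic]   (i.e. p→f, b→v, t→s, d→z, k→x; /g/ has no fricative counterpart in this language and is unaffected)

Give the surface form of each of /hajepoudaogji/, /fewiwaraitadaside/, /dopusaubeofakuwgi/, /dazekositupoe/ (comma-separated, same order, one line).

hajefouzaogji, fewiwaraisazasize, dofusauveofaxuwgi, dazexosisufoe

/hajepoudaogji/: /p/ is a stop between vowels /e/ and /o/, so it spirantizes to the fricative [f]. /d/ is a stop between vowels /u/ and /a/, so it spirantizes to the fricative [z]. → [hajefouzaogji].
/fewiwaraitadaside/: /t/ is a stop between vowels /i/ and /a/, so it spirantizes to the fricative [s]. /d/ is a stop between vowels /a/ and /a/, so it spirantizes to the fricative [z]. /d/ is a stop between vowels /i/ and /e/, so it spirantizes to the fricative [z]. → [fewiwaraisazasize].
/dopusaubeofakuwgi/: /p/ is a stop between vowels /o/ and /u/, so it spirantizes to the fricative [f]. /b/ is a stop between vowels /u/ and /e/, so it spirantizes to the fricative [v]. /k/ is a stop between vowels /a/ and /u/, so it spirantizes to the fricative [x]. → [dofusauveofaxuwgi].
/dazekositupoe/: /k/ is a stop between vowels /e/ and /o/, so it spirantizes to the fricative [x]. /t/ is a stop between vowels /i/ and /u/, so it spirantizes to the fricative [s]. /p/ is a stop between vowels /u/ and /o/, so it spirantizes to the fricative [f]. → [dazexosisufoe].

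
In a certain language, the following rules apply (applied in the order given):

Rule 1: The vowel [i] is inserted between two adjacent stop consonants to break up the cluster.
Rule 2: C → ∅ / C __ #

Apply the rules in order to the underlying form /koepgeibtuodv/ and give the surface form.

Rule 1 (stop-cluster i-epenthesis): /p/ and /g/ form a stop–stop cluster, so [i] is inserted between them. /b/ and /t/ form a stop–stop cluster, so [i] is inserted between them. /koepgeibtuodv/ → koepigeibituodv.
Rule 2 (final cluster simplification): /v/ is the second consonant of a word-final cluster /dv/, so it deletes. /koepigeibituodv/ → koepigeibituod.

koepigeibituod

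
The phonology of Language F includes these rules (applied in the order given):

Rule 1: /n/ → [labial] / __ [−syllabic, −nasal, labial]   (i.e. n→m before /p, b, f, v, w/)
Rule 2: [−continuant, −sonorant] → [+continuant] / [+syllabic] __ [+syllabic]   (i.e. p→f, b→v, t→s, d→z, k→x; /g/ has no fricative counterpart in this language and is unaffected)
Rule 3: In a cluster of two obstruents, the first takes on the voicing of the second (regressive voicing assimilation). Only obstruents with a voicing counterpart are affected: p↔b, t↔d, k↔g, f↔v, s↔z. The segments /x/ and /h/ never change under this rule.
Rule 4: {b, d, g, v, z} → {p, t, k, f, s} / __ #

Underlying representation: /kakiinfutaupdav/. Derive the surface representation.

Rule 1 (nasal place assimilation): /n/ precedes the labial consonant /f/, so it assimilates in place to [m]. /kakiinfutaupdav/ → kakiimfutaupdav.
Rule 2 (intervocalic spirantization): /k/ is a stop between vowels /a/ and /i/, so it spirantizes to the fricative [x]. /t/ is a stop between vowels /u/ and /a/, so it spirantizes to the fricative [s]. /kakiimfutaupdav/ → kaxiimfusaupdav.
Rule 3 (regressive voicing assimilation): /p/ precedes the voiced obstruent /d/, so it voices to [b] by assimilation. /kaxiimfusaupdav/ → kaxiimfusaubdav.
Rule 4 (final devoicing): /v/ is a voiced obstruent in word-final position, so it devoices to [f]. /kaxiimfusaubdav/ → kaxiimfusaubdaf.

kaxiimfusaubdaf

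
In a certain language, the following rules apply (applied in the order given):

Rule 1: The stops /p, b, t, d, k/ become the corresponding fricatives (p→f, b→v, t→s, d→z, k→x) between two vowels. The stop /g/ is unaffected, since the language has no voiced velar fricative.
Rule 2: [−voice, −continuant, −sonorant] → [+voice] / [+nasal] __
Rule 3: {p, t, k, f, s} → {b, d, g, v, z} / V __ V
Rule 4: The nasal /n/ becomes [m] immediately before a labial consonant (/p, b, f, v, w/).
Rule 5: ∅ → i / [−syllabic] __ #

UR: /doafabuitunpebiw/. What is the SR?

Rule 1 (intervocalic spirantization): /b/ is a stop between vowels /a/ and /u/, so it spirantizes to the fricative [v]. /t/ is a stop between vowels /i/ and /u/, so it spirantizes to the fricative [s]. /b/ is a stop between vowels /e/ and /i/, so it spirantizes to the fricative [v]. /doafabuitunpebiw/ → doafavuisunpeviw.
Rule 2 (post-nasal voicing): /p/ is a voiceless stop immediately after the nasal /n/, so it voices to [b]. /doafavuisunpeviw/ → doafavuisunbeviw.
Rule 3 (intervocalic voicing): /f/ is a voiceless obstruent between vowels /a/ and /a/, so it voices to [v]. /s/ is a voiceless obstruent between vowels /i/ and /u/, so it voices to [z]. /doafavuisunbeviw/ → doavavuizunbeviw.
Rule 4 (nasal place assimilation): /n/ precedes the labial consonant /b/, so it assimilates in place to [m]. /doavavuizunbeviw/ → doavavuizumbeviw.
Rule 5 (final i-epenthesis): the form ends in the consonant /w/, so [i] is inserted word-finally. /doavavuizumbeviw/ → doavavuizumbeviwi.

doavavuizumbeviwi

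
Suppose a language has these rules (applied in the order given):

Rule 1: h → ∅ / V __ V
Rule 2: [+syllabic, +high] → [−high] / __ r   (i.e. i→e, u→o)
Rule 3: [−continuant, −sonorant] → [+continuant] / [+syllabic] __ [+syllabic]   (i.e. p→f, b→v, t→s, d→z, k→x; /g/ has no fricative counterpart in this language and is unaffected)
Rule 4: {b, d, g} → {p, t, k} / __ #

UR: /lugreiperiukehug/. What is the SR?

lugreiferiuxeuk

Rule 1 (intervocalic h-deletion): /h/ occurs between vowels /e/ and /u/, so it deletes. /lugreiperiukehug/ → lugreiperiukeug.
Rule 2 (pre-rhotic lowering): no segment meets the environment; /lugreiperiukeug/ is unchanged.
Rule 3 (intervocalic spirantization): /p/ is a stop between vowels /i/ and /e/, so it spirantizes to the fricative [f]. /k/ is a stop between vowels /u/ and /e/, so it spirantizes to the fricative [x]. /lugreiperiukeug/ → lugreiferiuxeug.
Rule 4 (final devoicing): /g/ is a voiced stop in word-final position, so it devoices to [k]. /lugreiferiuxeug/ → lugreiferiuxeuk.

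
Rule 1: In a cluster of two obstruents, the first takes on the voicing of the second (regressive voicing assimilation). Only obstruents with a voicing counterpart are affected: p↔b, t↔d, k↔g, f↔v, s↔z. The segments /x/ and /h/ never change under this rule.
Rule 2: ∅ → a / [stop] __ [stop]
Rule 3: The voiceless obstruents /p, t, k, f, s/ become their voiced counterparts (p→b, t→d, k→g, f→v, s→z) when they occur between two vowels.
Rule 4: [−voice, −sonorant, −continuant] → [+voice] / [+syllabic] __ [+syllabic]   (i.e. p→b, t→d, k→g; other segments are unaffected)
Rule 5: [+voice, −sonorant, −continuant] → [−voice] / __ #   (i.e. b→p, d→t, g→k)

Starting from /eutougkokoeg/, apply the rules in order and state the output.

eudougagogoek

Rule 1 (regressive voicing assimilation): /g/ precedes the voiceless obstruent /k/, so it devoices to [k] by assimilation. /eutougkokoeg/ → eutoukkokoeg.
Rule 2 (stop-cluster a-epenthesis): /k/ and /k/ form a stop–stop cluster, so [a] is inserted between them. /eutoukkokoeg/ → eutoukakokoeg.
Rule 3 (intervocalic voicing): /t/ is a voiceless obstruent between vowels /u/ and /o/, so it voices to [d]. /k/ is a voiceless obstruent between vowels /u/ and /a/, so it voices to [g]. /k/ is a voiceless obstruent between vowels /a/ and /o/, so it voices to [g]. /k/ is a voiceless obstruent between vowels /o/ and /o/, so it voices to [g]. /eutoukakokoeg/ → eudougagogoeg.
Rule 4 (intervocalic voicing): no segment meets the environment; /eudougagogoeg/ is unchanged.
Rule 5 (final devoicing): /g/ is a voiced stop in word-final position, so it devoices to [k]. /eudougagogoeg/ → eudougagogoek.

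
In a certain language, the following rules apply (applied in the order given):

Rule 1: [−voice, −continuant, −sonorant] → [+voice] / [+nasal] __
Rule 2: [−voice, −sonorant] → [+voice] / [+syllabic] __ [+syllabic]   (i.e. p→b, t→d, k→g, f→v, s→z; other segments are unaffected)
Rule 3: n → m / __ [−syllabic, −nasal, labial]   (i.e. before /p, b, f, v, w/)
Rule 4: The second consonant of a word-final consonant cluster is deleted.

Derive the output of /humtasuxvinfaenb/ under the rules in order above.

Rule 1 (post-nasal voicing): /t/ is a voiceless stop immediately after the nasal /m/, so it voices to [d]. /humtasuxvinfaenb/ → humdasuxvinfaenb.
Rule 2 (intervocalic voicing): /s/ is a voiceless obstruent between vowels /a/ and /u/, so it voices to [z]. /humdasuxvinfaenb/ → humdazuxvinfaenb.
Rule 3 (nasal place assimilation): /n/ precedes the labial consonant /f/, so it assimilates in place to [m]. /n/ precedes the labial consonant /b/, so it assimilates in place to [m]. /humdazuxvinfaenb/ → humdazuxvimfaemb.
Rule 4 (final cluster simplification): /b/ is the second consonant of a word-final cluster /mb/, so it deletes. /humdazuxvimfaemb/ → humdazuxvimfaem.

humdazuxvimfaem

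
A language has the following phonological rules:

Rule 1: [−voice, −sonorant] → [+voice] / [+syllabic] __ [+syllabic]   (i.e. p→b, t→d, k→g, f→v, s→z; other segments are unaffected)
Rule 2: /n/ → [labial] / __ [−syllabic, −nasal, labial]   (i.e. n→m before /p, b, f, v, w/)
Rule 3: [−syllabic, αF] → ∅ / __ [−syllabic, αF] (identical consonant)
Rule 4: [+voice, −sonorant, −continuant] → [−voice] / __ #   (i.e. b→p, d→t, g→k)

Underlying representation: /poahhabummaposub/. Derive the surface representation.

Rule 1 (intervocalic voicing): /p/ is a voiceless obstruent between vowels /a/ and /o/, so it voices to [b]. /s/ is a voiceless obstruent between vowels /o/ and /u/, so it voices to [z]. /poahhabummaposub/ → poahhabummabozub.
Rule 2 (nasal place assimilation): no segment meets the environment; /poahhabummabozub/ is unchanged.
Rule 3 (degemination): /hh/ is a geminate; the first /h/ deletes. /mm/ is a geminate; the first /m/ deletes. /poahhabummabozub/ → poahabumabozub.
Rule 4 (final devoicing): /b/ is a voiced stop in word-final position, so it devoices to [p]. /poahabumabozub/ → poahabumabozup.

poahabumabozup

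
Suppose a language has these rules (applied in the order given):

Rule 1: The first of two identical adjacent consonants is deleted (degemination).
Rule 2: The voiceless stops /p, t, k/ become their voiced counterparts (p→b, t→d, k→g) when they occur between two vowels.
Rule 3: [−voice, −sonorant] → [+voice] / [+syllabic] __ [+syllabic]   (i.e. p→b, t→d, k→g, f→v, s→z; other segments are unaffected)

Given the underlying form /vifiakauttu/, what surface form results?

Rule 1 (degemination): /tt/ is a geminate; the first /t/ deletes. /vifiakauttu/ → vifiakautu.
Rule 2 (intervocalic voicing): /k/ is a voiceless stop between vowels /a/ and /a/, so it voices to [g]. /t/ is a voiceless stop between vowels /u/ and /u/, so it voices to [d]. /vifiakautu/ → vifiagaudu.
Rule 3 (intervocalic voicing): /f/ is a voiceless obstruent between vowels /i/ and /i/, so it voices to [v]. /vifiagaudu/ → viviagaudu.

viviagaudu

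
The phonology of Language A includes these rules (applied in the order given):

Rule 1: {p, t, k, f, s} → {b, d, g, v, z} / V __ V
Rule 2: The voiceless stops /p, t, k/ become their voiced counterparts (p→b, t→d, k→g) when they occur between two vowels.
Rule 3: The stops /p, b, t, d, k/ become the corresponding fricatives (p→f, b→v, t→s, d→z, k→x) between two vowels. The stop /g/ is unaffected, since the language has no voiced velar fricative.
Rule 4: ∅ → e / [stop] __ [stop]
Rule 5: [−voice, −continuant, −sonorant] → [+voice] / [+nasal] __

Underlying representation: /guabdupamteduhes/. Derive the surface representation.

guabeduvamdezuhes

Rule 1 (intervocalic voicing): /p/ is a voiceless obstruent between vowels /u/ and /a/, so it voices to [b]. /guabdupamteduhes/ → guabdubamteduhes.
Rule 2 (intervocalic voicing): no segment meets the environment; /guabdubamteduhes/ is unchanged.
Rule 3 (intervocalic spirantization): /b/ is a stop between vowels /u/ and /a/, so it spirantizes to the fricative [v]. /d/ is a stop between vowels /e/ and /u/, so it spirantizes to the fricative [z]. /guabdubamteduhes/ → guabduvamtezuhes.
Rule 4 (stop-cluster e-epenthesis): /b/ and /d/ form a stop–stop cluster, so [e] is inserted between them. /guabduvamtezuhes/ → guabeduvamtezuhes.
Rule 5 (post-nasal voicing): /t/ is a voiceless stop immediately after the nasal /m/, so it voices to [d]. /guabeduvamtezuhes/ → guabeduvamdezuhes.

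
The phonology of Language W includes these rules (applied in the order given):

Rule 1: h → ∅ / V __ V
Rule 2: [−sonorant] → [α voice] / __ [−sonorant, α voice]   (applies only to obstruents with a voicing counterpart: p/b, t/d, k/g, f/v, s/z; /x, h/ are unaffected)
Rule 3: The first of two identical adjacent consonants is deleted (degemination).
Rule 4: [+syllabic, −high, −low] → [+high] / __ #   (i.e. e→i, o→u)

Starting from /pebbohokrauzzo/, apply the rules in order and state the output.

Rule 1 (intervocalic h-deletion): /h/ occurs between vowels /o/ and /o/, so it deletes. /pebbohokrauzzo/ → pebbookrauzzo.
Rule 2 (regressive voicing assimilation): no segment meets the environment; /pebbookrauzzo/ is unchanged.
Rule 3 (degemination): /bb/ is a geminate; the first /b/ deletes. /zz/ is a geminate; the first /z/ deletes. /pebbookrauzzo/ → pebookrauzo.
Rule 4 (final vowel raising): /o/ is a mid vowel in word-final position, so it raises to [u]. /pebookrauzo/ → pebookrauzu.

pebookrauzu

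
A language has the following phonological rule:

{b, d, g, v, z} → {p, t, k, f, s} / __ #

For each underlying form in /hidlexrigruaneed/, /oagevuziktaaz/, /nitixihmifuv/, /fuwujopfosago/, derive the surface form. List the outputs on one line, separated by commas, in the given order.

hidlexrigruaneet, oagevuziktaas, nitixihmifuf, fuwujopfosago

/hidlexrigruaneed/: /d/ is a voiced obstruent in word-final position, so it devoices to [t]. → [hidlexrigruaneet].
/oagevuziktaaz/: /z/ is a voiced obstruent in word-final position, so it devoices to [s]. → [oagevuziktaas].
/nitixihmifuv/: /v/ is a voiced obstruent in word-final position, so it devoices to [f]. → [nitixihmifuf].
/fuwujopfosago/: the rule's environment is not met; surfaces unchanged as [fuwujopfosago].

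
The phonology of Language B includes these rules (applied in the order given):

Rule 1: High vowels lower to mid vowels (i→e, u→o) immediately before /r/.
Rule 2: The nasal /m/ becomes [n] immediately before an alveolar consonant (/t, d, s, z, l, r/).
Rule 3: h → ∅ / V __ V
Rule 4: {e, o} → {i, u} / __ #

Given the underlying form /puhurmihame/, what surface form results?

Rule 1 (pre-rhotic lowering): /u/ is a high vowel immediately before /r/, so it lowers to [o]. /puhurmihame/ → puhormihame.
Rule 2 (nasal place assimilation): no segment meets the environment; /puhormihame/ is unchanged.
Rule 3 (intervocalic h-deletion): /h/ occurs between vowels /u/ and /o/, so it deletes. /h/ occurs between vowels /i/ and /a/, so it deletes. /puhormihame/ → puormiame.
Rule 4 (final vowel raising): /e/ is a mid vowel in word-final position, so it raises to [i]. /puormiame/ → puormiami.

puormiami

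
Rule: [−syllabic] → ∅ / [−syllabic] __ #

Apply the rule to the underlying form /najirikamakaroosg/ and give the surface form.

najirikamakaroos

/g/ is the second consonant of a word-final cluster /sg/, so it deletes.
The other instances of /n/, /j/, /r/, /k/, /m/, /s/ do not occur in the required environment and remain unchanged.
Surface form: [najirikamakaroos].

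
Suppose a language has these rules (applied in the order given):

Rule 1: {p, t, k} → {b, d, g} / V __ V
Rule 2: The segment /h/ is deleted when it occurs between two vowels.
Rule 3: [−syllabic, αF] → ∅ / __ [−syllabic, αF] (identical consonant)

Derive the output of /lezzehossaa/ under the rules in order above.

Rule 1 (intervocalic voicing): no segment meets the environment; /lezzehossaa/ is unchanged.
Rule 2 (intervocalic h-deletion): /h/ occurs between vowels /e/ and /o/, so it deletes. /lezzehossaa/ → lezzeossaa.
Rule 3 (degemination): /zz/ is a geminate; the first /z/ deletes. /ss/ is a geminate; the first /s/ deletes. /lezzeossaa/ → lezeosaa.

lezeosaa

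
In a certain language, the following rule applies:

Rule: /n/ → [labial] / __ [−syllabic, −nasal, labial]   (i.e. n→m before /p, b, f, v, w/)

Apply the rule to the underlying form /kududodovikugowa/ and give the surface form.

kududodovikugowa

No segment of /kududodovikugowa/ meets the structural description of the rule, so the form surfaces unchanged.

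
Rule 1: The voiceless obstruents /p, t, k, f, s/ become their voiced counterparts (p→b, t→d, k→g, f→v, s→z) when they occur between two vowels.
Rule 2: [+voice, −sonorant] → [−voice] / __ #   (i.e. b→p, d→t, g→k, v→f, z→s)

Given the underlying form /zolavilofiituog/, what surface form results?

zolaviloviiduok

Rule 1 (intervocalic voicing): /f/ is a voiceless obstruent between vowels /o/ and /i/, so it voices to [v]. /t/ is a voiceless obstruent between vowels /i/ and /u/, so it voices to [d]. /zolavilofiituog/ → zolaviloviiduog.
Rule 2 (final devoicing): /g/ is a voiced obstruent in word-final position, so it devoices to [k]. /zolaviloviiduog/ → zolaviloviiduok.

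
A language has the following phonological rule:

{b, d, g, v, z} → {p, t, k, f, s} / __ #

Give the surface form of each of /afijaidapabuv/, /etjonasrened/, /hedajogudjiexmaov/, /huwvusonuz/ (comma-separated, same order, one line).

afijaidapabuf, etjonasrenet, hedajogudjiexmaof, huwvusonus

/afijaidapabuv/: /v/ is a voiced obstruent in word-final position, so it devoices to [f]. → [afijaidapabuf].
/etjonasrened/: /d/ is a voiced obstruent in word-final position, so it devoices to [t]. → [etjonasrenet].
/hedajogudjiexmaov/: /v/ is a voiced obstruent in word-final position, so it devoices to [f]. → [hedajogudjiexmaof].
/huwvusonuz/: /z/ is a voiced obstruent in word-final position, so it devoices to [s]. → [huwvusonus].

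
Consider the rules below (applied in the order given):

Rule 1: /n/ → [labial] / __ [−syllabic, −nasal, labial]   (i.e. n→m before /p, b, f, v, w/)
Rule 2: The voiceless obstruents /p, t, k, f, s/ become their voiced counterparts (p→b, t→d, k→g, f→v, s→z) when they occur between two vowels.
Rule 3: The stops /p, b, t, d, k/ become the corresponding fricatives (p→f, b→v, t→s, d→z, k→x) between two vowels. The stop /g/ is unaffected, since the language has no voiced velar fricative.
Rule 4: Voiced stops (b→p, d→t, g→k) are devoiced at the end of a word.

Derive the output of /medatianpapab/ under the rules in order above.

mezaziampavap

Rule 1 (nasal place assimilation): /n/ precedes the labial consonant /p/, so it assimilates in place to [m]. /medatianpapab/ → medatiampapab.
Rule 2 (intervocalic voicing): /t/ is a voiceless obstruent between vowels /a/ and /i/, so it voices to [d]. /p/ is a voiceless obstruent between vowels /a/ and /a/, so it voices to [b]. /medatiampapab/ → medadiampabab.
Rule 3 (intervocalic spirantization): /d/ is a stop between vowels /e/ and /a/, so it spirantizes to the fricative [z]. /d/ is a stop between vowels /a/ and /i/, so it spirantizes to the fricative [z]. /b/ is a stop between vowels /a/ and /a/, so it spirantizes to the fricative [v]. /medadiampabab/ → mezaziampavab.
Rule 4 (final devoicing): /b/ is a voiced stop in word-final position, so it devoices to [p]. /mezaziampavab/ → mezaziampavap.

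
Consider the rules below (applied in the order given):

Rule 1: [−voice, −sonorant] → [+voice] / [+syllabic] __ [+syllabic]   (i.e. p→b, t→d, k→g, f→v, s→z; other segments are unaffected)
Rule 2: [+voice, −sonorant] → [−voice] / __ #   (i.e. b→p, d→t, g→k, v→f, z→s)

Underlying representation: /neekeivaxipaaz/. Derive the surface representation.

Rule 1 (intervocalic voicing): /k/ is a voiceless obstruent between vowels /e/ and /e/, so it voices to [g]. /p/ is a voiceless obstruent between vowels /i/ and /a/, so it voices to [b]. /neekeivaxipaaz/ → neegeivaxibaaz.
Rule 2 (final devoicing): /z/ is a voiced obstruent in word-final position, so it devoices to [s]. /neegeivaxibaaz/ → neegeivaxibaas.

neegeivaxibaas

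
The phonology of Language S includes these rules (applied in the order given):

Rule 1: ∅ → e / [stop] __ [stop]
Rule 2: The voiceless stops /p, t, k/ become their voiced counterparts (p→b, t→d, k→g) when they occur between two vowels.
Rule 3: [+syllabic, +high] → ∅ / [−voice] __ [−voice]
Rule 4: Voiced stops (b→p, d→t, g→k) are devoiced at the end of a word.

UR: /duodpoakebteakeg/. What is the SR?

duodeboagebedeagek

Rule 1 (stop-cluster e-epenthesis): /d/ and /p/ form a stop–stop cluster, so [e] is inserted between them. /b/ and /t/ form a stop–stop cluster, so [e] is inserted between them. /duodpoakebteakeg/ → duodepoakebeteakeg.
Rule 2 (intervocalic voicing): /p/ is a voiceless stop between vowels /e/ and /o/, so it voices to [b]. /k/ is a voiceless stop between vowels /a/ and /e/, so it voices to [g]. /t/ is a voiceless stop between vowels /e/ and /e/, so it voices to [d]. /k/ is a voiceless stop between vowels /a/ and /e/, so it voices to [g]. /duodepoakebeteakeg/ → duodeboagebedeageg.
Rule 3 (high vowel syncope): no segment meets the environment; /duodeboagebedeageg/ is unchanged.
Rule 4 (final devoicing): /g/ is a voiced stop in word-final position, so it devoices to [k]. /duodeboagebedeageg/ → duodeboagebedeagek.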